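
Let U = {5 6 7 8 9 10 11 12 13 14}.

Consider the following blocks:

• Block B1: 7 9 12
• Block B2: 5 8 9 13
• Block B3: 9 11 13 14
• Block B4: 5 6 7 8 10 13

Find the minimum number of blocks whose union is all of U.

3

Take {B1, B3, B4}. Their union is {5, 6, 7, 8, 9, 10, 11, 12, 13, 14}, which is all 10 elements.
Only B4 contains 6, so B4 is forced; the remaining 4 elements need at least 2 more blocks (each remaining block adds at most 3) — so at least 3 blocks are needed, and 3 is optimal.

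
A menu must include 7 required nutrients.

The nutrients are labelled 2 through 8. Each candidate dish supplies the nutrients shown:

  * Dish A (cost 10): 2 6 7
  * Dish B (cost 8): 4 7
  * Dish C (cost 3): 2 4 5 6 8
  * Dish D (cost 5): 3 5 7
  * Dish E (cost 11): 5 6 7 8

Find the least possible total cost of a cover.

C, D together cover every nutrient (C ∪ D = {2, 3, 4, 5, 6, 7, 8}); total cost 3 + 5 = 8.
No covering selection has total cost below 8.

8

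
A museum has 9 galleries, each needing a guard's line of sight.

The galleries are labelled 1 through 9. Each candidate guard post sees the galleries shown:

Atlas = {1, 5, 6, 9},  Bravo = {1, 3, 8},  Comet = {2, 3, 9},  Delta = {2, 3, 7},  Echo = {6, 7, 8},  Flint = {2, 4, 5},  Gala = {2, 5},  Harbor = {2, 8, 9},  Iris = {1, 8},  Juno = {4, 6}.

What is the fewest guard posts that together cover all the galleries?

Take {Bravo, Comet, Echo, Flint}. Their union is {1, 2, 3, 4, 5, 6, 7, 8, 9}, which is all 9 galleries.
No 3 of the 10 guard posts cover everything (all 120 combinations miss at least one gallery), so 4 is optimal.

4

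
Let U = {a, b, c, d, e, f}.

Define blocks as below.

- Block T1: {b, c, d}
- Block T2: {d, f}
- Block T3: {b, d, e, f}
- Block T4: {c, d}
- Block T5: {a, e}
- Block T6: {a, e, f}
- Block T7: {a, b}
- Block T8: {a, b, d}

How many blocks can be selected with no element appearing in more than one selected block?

T2, T7 are pairwise disjoint (T2={d,f}; T7={a,b}).
Every remaining block overlaps one of these, and no 3 of the listed blocks are pairwise disjoint, so 2 is the maximum.

2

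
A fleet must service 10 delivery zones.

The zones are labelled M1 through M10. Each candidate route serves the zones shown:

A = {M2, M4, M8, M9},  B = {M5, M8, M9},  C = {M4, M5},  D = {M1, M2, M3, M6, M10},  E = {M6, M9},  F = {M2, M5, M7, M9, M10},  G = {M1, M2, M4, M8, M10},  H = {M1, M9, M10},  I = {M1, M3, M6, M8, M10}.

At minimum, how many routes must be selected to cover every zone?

3

C and F and I together: C ∪ F ∪ I = {M1, M2, M3, M4, M5, M6, M7, M8, M9, M10} — every zone is covered.
Only F contains M7, so F is forced; the remaining 5 zones need at least 2 more routes (each remaining route adds at most 4) — so at least 3 routes are needed, and 3 is optimal.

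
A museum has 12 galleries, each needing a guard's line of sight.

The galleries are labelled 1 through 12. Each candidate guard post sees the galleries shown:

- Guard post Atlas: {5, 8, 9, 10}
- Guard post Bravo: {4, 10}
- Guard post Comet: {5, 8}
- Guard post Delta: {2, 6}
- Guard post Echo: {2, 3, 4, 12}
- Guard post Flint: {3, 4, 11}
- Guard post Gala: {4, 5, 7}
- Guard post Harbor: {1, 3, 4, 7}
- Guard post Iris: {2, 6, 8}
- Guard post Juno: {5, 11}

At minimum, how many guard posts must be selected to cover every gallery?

Atlas and Delta and Echo and Flint and Harbor together: Atlas ∪ Delta ∪ Echo ∪ Flint ∪ Harbor = {1, 2, 3, 4, 5, 6, 7, 8, 9, 10, 11, 12} — every gallery is covered.
No 4 of the 10 guard posts cover everything (all 210 combinations miss at least one gallery), so 5 is optimal.

5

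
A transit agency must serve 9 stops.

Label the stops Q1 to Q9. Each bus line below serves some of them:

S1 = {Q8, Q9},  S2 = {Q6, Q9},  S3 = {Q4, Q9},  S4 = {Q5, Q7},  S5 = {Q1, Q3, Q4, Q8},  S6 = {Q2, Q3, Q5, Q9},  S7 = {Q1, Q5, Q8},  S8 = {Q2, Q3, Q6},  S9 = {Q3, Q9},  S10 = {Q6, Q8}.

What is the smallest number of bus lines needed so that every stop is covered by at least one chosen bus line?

4

Take {S2, S4, S5, S8}. Their union is {Q1, Q2, Q3, Q4, Q5, Q6, Q7, Q8, Q9}, which is all 9 stops.
No 3 of the 10 bus lines cover everything (all 120 combinations miss at least one stop), so 4 is optimal.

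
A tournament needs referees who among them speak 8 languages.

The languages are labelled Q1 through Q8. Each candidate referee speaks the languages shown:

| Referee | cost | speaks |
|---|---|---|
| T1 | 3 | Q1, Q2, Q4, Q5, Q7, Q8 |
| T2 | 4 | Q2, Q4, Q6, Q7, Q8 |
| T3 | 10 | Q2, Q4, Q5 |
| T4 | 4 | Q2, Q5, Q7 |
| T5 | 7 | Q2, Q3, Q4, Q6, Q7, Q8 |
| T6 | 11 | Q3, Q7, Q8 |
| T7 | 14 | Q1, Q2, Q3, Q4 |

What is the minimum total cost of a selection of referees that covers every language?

T1, T5 together cover every language (T1 ∪ T5 = {Q1, Q2, Q3, Q4, Q5, Q6, Q7, Q8}); total cost 3 + 7 = 10.
No covering selection has total cost below 10.

10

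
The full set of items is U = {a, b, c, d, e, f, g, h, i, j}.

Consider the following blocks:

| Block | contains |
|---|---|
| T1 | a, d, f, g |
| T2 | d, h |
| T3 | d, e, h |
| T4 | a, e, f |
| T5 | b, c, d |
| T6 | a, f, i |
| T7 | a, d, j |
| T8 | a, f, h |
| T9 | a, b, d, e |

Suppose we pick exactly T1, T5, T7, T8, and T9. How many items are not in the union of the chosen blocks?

Union of T1, T5, T7, T8, T9 = {a, b, c, d, e, f, g, h, j}.
Not covered: i — 1 item.

1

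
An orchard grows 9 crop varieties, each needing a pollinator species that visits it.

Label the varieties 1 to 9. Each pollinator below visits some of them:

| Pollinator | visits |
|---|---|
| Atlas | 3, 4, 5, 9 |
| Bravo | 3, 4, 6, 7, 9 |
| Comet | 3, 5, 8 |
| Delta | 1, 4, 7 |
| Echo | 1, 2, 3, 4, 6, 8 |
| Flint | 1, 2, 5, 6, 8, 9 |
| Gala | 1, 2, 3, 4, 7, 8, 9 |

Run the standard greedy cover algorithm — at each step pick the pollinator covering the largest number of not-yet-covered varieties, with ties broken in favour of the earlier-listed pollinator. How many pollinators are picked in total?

2

Greedy: pick Gala (covers 7 new) → pick Flint (covers 2 new). Total picks: 2.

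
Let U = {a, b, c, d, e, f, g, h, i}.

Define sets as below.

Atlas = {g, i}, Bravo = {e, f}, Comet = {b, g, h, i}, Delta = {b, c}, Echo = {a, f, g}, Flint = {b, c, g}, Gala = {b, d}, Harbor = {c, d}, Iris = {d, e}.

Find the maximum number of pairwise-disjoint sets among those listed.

3

Atlas, Bravo, Delta are pairwise disjoint (Atlas={g,i}; Bravo={e,f}; Delta={b,c}).
Every remaining set overlaps one of these, and no 4 of the listed sets are pairwise disjoint, so 3 is the maximum.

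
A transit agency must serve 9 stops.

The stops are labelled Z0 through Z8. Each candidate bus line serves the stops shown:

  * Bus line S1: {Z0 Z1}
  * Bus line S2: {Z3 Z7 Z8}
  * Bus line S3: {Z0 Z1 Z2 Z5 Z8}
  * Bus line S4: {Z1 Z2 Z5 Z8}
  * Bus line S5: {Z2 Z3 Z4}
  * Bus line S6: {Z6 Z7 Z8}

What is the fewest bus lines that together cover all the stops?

Take {S3, S5, S6}. Their union is {Z0, Z1, Z2, Z3, Z4, Z5, Z6, Z7, Z8}, which is all 9 stops.
Only S5 contains Z4, so S5 is forced; the remaining 6 stops need at least 2 more bus lines (each remaining bus line adds at most 4) — so at least 3 bus lines are needed, and 3 is optimal.

3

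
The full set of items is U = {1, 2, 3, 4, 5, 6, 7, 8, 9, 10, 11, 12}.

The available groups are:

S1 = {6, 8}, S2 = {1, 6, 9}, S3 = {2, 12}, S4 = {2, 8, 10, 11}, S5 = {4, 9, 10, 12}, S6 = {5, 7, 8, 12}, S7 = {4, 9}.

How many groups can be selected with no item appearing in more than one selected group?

S1, S3, S7 are pairwise disjoint (S1={6,8}; S3={2,12}; S7={4,9}).
Every remaining group overlaps one of these, and no 4 of the listed groups are pairwise disjoint, so 3 is the maximum.

3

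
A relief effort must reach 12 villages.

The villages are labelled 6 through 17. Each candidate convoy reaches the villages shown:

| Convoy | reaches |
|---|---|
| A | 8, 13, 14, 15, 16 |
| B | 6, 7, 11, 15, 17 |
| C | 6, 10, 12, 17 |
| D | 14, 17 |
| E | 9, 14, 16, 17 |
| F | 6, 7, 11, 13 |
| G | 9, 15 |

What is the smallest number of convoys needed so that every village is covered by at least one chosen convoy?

4

A and B and C and E together: A ∪ B ∪ C ∪ E = {6, 7, 8, 9, 10, 11, 12, 13, 14, 15, 16, 17} — every village is covered.
No 3 of the 7 convoys cover everything (all 35 combinations miss at least one village), so 4 is optimal.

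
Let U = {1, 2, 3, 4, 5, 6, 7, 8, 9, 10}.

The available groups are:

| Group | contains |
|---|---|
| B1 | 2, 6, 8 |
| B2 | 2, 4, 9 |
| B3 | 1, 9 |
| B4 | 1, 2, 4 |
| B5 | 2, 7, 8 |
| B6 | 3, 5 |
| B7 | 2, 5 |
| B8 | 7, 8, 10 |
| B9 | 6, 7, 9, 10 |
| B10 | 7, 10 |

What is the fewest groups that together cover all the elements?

B4 and B6 and B8 and B9 together: B4 ∪ B6 ∪ B8 ∪ B9 = {1, 2, 3, 4, 5, 6, 7, 8, 9, 10} — every element is covered.
No 3 of the 10 groups cover everything (all 120 combinations miss at least one element), so 4 is optimal.

4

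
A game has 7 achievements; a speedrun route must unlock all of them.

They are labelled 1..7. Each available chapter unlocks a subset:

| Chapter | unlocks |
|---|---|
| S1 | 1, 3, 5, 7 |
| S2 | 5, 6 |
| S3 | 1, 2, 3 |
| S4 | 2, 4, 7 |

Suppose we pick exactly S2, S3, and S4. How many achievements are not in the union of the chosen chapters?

Union of S2, S3, S4 = {1, 2, 3, 4, 5, 6, 7} — that's every achievement, so 0 are uncovered.

0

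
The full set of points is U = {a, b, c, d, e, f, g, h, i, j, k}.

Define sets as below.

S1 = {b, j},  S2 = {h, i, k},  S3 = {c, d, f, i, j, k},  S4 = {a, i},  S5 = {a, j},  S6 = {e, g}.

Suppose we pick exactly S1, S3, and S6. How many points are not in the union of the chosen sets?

Union of S1, S3, S6 = {b, c, d, e, f, g, i, j, k}.
Not covered: a, h — 2 points.

2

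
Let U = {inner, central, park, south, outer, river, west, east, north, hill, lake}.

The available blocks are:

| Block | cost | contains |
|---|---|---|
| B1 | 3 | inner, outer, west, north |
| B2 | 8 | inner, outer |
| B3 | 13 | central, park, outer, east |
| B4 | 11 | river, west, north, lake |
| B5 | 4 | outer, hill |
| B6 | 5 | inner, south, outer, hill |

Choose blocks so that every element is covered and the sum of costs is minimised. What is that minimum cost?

B3, B4, B6 together cover every element (B3 ∪ B4 ∪ B6 = {inner, central, park, south, outer, river, west, east, north, hill, lake}); total cost 13 + 11 + 5 = 29.
The greedy pick B1, B6, B3, B4 costs 32; no covering selection beats 29.

29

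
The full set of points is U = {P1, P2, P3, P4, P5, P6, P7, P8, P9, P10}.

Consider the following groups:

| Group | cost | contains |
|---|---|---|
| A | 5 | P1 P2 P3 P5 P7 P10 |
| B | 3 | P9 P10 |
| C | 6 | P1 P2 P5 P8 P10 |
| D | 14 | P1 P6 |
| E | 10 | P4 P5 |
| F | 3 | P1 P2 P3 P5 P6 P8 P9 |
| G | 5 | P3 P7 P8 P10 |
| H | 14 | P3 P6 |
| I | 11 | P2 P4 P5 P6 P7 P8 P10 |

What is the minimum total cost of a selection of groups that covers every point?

F, I together cover every point (F ∪ I = {P1, P2, P3, P4, P5, P6, P7, P8, P9, P10}); total cost 3 + 11 = 14.
The greedy pick F, A, E costs 18; no covering selection beats 14.

14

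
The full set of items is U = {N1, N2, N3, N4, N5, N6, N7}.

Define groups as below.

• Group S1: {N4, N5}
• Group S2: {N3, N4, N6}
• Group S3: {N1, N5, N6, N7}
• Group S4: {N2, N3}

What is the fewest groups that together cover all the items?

S2 and S3 and S4 together: S2 ∪ S3 ∪ S4 = {N1, N2, N3, N4, N5, N6, N7} — every item is covered.
Only S3 contains N1, so S3 is forced; the remaining 3 items need at least 2 more groups (each remaining group adds at most 2) — so at least 3 groups are needed, and 3 is optimal.

3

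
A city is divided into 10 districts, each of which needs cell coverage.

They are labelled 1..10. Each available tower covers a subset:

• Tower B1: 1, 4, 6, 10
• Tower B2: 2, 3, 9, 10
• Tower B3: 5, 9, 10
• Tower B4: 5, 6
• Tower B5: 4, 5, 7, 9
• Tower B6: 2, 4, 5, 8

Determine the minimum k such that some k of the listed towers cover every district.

Take {B1, B2, B5, B6}. Their union is {1, 2, 3, 4, 5, 6, 7, 8, 9, 10}, which is all 10 districts.
No 3 of the 6 towers cover everything (all 20 combinations miss at least one district), so 4 is optimal.

4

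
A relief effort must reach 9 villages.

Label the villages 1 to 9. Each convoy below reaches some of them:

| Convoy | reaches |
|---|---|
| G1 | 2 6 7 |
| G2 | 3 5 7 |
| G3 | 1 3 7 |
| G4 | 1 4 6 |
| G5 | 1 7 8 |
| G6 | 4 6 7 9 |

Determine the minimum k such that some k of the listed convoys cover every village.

4

Take {G1, G2, G5, G6}. Their union is {1, 2, 3, 4, 5, 6, 7, 8, 9}, which is all 9 villages.
Only G1 contains 2, so G1 is forced; the remaining 6 villages need at least 3 more convoys (each remaining convoy adds at most 2) — so at least 4 convoys are needed, and 4 is optimal.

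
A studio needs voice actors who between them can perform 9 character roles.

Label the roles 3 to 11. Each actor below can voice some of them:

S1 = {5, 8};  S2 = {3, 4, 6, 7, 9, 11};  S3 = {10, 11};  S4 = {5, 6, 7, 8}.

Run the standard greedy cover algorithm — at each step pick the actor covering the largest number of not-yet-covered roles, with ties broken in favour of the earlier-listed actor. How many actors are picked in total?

3

Greedy: pick S2 (covers 6 new) → pick S1 (covers 2 new) → pick S3 (covers 1 new). Total picks: 3.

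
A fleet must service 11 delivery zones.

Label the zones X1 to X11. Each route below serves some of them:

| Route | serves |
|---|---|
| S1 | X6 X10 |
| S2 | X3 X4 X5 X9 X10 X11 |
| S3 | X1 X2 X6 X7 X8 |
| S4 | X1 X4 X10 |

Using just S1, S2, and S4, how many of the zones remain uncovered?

3

Union of S1, S2, S4 = {X1, X3, X4, X5, X6, X9, X10, X11}.
Not covered: X2, X7, X8 — 3 zones.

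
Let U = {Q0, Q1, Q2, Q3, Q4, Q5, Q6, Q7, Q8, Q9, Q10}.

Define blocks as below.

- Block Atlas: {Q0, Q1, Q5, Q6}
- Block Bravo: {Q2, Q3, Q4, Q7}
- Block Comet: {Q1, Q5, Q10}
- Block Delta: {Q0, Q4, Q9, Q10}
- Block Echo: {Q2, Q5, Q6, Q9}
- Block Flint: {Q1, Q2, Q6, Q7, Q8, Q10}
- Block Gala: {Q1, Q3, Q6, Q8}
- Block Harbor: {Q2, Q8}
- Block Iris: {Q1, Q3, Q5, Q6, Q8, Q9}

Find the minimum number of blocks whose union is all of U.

3

Take {Delta, Flint, Iris}. Their union is {Q0, Q1, Q2, Q3, Q4, Q5, Q6, Q7, Q8, Q9, Q10}, which is all 11 points.
No 2 of the 9 blocks cover everything (all 36 combinations miss at least one point), so 3 is optimal.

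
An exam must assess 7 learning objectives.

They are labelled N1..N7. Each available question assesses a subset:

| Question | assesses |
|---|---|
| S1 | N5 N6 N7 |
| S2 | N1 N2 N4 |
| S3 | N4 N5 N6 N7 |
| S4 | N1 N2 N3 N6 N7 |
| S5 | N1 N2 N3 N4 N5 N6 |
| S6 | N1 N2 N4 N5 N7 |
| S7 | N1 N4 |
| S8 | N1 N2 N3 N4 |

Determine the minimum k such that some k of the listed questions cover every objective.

Take {S3, S5}. Their union is {N1, N2, N3, N4, N5, N6, N7}, which is all 7 objectives.
No single question has all 7 objectives (the largest, S5, has 6), so 2 is optimal.

2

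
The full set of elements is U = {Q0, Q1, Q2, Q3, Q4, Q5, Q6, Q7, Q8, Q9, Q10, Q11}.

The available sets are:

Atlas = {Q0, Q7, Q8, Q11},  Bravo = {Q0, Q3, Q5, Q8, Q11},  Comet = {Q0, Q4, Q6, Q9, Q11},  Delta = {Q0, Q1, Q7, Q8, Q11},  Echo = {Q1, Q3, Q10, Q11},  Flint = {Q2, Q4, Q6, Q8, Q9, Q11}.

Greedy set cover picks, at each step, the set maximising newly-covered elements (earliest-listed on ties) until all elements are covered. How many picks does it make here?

4

Greedy: pick Flint (covers 6 new) → pick Bravo (covers 3 new) → pick Delta (covers 2 new) → pick Echo (covers 1 new). Total picks: 4.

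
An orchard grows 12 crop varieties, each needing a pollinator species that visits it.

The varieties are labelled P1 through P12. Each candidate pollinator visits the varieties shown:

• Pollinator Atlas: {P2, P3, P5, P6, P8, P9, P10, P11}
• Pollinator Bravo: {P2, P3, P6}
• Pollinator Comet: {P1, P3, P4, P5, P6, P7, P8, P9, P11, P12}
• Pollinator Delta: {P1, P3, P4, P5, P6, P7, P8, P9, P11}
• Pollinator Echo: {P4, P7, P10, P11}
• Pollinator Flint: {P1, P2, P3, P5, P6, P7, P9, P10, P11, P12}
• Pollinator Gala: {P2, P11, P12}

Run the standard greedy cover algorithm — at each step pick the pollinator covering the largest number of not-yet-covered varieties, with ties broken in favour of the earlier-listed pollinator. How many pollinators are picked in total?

2

Greedy: pick Comet (covers 10 new) → pick Atlas (covers 2 new). Total picks: 2.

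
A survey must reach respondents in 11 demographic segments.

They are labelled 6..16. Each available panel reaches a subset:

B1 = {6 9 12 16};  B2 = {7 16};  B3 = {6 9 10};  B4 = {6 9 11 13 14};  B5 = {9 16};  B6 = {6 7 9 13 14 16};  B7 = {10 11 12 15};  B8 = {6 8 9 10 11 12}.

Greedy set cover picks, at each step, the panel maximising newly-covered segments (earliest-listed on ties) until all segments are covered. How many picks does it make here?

3

Greedy: pick B6 (covers 6 new) → pick B7 (covers 4 new) → pick B8 (covers 1 new). Total picks: 3.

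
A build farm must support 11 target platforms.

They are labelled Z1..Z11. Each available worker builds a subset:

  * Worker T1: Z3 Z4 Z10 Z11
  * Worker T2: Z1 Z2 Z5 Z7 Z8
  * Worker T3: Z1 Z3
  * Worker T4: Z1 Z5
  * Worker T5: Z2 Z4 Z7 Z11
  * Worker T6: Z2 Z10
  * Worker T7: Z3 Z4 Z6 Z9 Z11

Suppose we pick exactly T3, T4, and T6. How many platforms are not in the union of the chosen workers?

6

Union of T3, T4, T6 = {Z1, Z2, Z3, Z5, Z10}.
Not covered: Z4, Z6, Z7, Z8, Z9, Z11 — 6 platforms.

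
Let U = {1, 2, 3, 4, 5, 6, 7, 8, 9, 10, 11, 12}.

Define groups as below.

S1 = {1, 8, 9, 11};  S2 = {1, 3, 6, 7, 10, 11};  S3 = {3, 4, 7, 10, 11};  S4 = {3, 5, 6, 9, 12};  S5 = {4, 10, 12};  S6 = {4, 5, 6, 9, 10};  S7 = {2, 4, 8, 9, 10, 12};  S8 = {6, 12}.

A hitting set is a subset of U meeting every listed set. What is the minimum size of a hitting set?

3

Take H = {1, 10, 12}. Each listed group contains at least one of these, so H is a hitting set of size 3.
No choice of 2 elements meets every group, so 3 is the minimum.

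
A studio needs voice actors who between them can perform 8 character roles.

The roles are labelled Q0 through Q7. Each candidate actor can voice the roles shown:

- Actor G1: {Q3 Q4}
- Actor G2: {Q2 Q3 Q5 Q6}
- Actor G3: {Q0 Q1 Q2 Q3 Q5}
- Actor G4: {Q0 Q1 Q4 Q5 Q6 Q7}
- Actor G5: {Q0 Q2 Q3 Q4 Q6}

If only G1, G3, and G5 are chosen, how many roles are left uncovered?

1

Union of G1, G3, G5 = {Q0, Q1, Q2, Q3, Q4, Q5, Q6}.
Not covered: Q7 — 1 role.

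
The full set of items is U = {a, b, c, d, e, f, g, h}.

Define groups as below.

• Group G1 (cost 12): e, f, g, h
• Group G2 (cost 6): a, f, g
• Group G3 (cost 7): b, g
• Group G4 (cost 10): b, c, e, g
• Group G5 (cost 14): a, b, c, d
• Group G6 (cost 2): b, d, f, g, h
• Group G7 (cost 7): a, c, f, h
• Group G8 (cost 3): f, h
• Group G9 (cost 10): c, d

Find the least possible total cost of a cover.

G2, G4, G6 together cover every item (G2 ∪ G4 ∪ G6 = {a, b, c, d, e, f, g, h}); total cost 6 + 10 + 2 = 18.
The greedy pick G6, G7, G4 costs 19; no covering selection beats 18.

18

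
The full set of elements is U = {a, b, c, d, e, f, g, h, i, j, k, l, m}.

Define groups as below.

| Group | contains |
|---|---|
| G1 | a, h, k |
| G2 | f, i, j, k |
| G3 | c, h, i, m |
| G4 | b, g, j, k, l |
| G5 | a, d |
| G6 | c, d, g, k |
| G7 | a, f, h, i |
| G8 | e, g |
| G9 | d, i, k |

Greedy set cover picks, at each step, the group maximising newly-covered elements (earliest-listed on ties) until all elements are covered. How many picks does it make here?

5

Greedy: pick G4 (covers 5 new) → pick G3 (covers 4 new) → pick G5 (covers 2 new) → pick G2 (covers 1 new) → pick G8 (covers 1 new). Total picks: 5.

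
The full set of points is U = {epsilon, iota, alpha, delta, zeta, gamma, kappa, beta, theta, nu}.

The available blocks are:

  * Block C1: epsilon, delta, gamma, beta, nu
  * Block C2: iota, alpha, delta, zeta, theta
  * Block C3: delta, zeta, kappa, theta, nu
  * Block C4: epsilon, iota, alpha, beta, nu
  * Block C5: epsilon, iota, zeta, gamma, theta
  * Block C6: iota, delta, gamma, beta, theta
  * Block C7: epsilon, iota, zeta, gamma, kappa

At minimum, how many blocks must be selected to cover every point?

C3, C4, and C6 cover everything between them: the union {epsilon, iota, alpha, delta, zeta, gamma, kappa, beta, theta, nu} is all of U.
No 2 of the 7 blocks cover everything (all 21 combinations miss at least one point), so 3 is optimal.

3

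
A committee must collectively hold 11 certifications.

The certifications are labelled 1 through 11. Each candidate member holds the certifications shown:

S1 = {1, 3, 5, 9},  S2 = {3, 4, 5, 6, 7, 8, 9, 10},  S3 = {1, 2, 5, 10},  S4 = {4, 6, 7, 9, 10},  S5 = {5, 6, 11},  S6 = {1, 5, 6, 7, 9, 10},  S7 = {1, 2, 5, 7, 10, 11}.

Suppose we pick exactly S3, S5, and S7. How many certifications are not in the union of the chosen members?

4

Union of S3, S5, S7 = {1, 2, 5, 6, 7, 10, 11}.
Not covered: 3, 4, 8, 9 — 4 certifications.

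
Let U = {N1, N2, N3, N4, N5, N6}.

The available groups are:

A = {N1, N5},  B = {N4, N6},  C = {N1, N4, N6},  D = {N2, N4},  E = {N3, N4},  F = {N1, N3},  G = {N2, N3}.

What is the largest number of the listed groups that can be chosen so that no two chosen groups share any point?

A, B, G are pairwise disjoint (A={N1,N5}; B={N4,N6}; G={N2,N3}).
Every remaining group overlaps one of these, and no 4 of the listed groups are pairwise disjoint, so 3 is the maximum.

3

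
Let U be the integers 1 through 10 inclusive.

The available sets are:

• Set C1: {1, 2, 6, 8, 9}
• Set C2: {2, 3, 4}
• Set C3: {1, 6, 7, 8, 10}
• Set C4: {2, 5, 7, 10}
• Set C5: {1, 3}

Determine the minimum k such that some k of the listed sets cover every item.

3

Take {C1, C2, C4}. Their union is {1, 2, 3, 4, 5, 6, 7, 8, 9, 10}, which is all 10 items.
Only C2 contains 4, so C2 is forced; the remaining 7 items need at least 2 more sets (each remaining set adds at most 5) — so at least 3 sets are needed, and 3 is optimal.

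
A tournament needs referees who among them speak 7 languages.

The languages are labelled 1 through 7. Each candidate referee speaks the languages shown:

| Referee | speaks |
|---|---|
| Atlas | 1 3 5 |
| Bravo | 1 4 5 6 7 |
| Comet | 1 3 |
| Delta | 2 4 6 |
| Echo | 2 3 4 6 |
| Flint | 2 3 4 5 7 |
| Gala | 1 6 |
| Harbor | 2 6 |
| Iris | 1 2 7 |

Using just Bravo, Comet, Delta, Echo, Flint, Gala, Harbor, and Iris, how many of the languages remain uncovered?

0

Union of Bravo, Comet, Delta, Echo, Flint, Gala, Harbor, Iris = {1, 2, 3, 4, 5, 6, 7} — that's every language, so 0 are uncovered.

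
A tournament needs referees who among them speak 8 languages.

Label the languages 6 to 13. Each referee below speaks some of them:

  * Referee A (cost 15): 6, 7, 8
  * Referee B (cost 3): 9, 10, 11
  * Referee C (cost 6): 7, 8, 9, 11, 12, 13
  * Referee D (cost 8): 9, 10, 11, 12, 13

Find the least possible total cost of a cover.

A, D together cover every language (A ∪ D = {6, 7, 8, 9, 10, 11, 12, 13}); total cost 15 + 8 = 23.
The greedy pick B, C, A costs 24; no covering selection beats 23.

23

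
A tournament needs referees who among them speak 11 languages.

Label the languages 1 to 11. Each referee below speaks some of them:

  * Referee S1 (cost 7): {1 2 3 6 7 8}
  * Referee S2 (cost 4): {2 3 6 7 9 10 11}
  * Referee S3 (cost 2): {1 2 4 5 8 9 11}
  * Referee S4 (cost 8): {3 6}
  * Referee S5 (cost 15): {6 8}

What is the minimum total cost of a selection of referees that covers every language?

S2, S3 together cover every language (S2 ∪ S3 = {1, 2, 3, 4, 5, 6, 7, 8, 9, 10, 11}); total cost 4 + 2 = 6.
No covering selection has total cost below 6.

6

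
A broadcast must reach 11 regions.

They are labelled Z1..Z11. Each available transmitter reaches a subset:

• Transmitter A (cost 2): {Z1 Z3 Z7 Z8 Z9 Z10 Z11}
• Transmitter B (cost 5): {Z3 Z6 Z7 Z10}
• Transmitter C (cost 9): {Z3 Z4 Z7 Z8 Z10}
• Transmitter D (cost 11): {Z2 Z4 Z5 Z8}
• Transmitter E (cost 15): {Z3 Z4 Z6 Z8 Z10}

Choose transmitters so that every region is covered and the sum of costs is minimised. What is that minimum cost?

18

A, B, D together cover every region (A ∪ B ∪ D = {Z1, Z2, Z3, Z4, Z5, Z6, Z7, Z8, Z9, Z10, Z11}); total cost 2 + 5 + 11 = 18.
No covering selection has total cost below 18.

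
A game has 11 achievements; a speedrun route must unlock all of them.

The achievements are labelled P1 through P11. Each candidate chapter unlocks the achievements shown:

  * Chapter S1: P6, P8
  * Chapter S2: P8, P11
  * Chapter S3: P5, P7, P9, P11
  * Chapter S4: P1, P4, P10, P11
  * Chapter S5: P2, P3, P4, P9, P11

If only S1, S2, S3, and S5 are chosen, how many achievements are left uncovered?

2

Union of S1, S2, S3, S5 = {P2, P3, P4, P5, P6, P7, P8, P9, P11}.
Not covered: P1, P10 — 2 achievements.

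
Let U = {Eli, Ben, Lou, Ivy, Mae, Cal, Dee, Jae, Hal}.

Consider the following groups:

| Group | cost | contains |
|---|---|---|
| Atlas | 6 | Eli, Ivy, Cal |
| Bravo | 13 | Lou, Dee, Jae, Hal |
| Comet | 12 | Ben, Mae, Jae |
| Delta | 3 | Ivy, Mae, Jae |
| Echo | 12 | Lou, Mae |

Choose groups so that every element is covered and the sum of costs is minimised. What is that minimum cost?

31

Atlas, Bravo, Comet together cover every element (Atlas ∪ Bravo ∪ Comet = {Eli, Ben, Lou, Ivy, Mae, Cal, Dee, Jae, Hal}); total cost 6 + 13 + 12 = 31.
The greedy pick Delta, Atlas, Bravo, Comet costs 34; no covering selection beats 31.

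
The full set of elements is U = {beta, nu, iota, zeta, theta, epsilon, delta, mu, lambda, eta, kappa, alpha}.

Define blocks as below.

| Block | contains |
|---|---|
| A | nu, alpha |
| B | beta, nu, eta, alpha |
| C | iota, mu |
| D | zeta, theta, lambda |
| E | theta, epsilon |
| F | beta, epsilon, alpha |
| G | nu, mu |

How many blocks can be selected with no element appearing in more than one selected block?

C, D, F are pairwise disjoint (C={iota,mu}; D={zeta,theta,lambda}; F={beta,epsilon,alpha}).
Every remaining block overlaps one of these, and no 4 of the listed blocks are pairwise disjoint, so 3 is the maximum.

3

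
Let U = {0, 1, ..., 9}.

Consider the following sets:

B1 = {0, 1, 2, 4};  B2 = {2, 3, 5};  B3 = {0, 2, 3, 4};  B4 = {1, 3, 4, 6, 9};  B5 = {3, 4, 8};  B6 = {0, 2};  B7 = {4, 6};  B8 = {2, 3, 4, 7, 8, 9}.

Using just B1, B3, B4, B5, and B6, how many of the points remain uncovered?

Union of B1, B3, B4, B5, B6 = {0, 1, 2, 3, 4, 6, 8, 9}.
Not covered: 5, 7 — 2 points.

2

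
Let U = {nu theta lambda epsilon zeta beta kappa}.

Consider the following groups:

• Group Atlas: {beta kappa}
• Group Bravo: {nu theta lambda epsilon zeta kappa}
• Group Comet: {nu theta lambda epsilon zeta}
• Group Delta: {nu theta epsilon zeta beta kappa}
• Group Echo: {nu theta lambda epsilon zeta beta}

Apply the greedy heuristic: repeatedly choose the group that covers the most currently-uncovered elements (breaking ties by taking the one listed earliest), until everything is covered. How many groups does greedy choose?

Greedy: pick Bravo (covers 6 new) → pick Atlas (covers 1 new). Total picks: 2.

2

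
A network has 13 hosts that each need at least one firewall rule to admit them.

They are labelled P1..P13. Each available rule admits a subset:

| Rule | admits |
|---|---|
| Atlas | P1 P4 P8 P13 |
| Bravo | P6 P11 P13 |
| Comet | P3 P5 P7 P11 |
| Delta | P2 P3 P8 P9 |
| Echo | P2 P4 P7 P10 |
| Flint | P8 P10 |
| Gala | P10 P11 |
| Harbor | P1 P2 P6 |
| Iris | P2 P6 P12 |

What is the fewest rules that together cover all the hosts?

5

Take {Atlas, Comet, Delta, Gala, Iris}. Their union is {P1, P2, P3, P4, P5, P6, P7, P8, P9, P10, P11, P12, P13}, which is all 13 hosts.
No 4 of the 9 rules cover everything (all 126 combinations miss at least one host), so 5 is optimal.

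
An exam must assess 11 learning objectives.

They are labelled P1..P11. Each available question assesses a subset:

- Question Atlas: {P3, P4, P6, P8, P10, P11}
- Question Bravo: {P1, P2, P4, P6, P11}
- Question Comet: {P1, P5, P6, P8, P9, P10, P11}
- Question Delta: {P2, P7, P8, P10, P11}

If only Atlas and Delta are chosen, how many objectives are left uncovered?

Union of Atlas, Delta = {P2, P3, P4, P6, P7, P8, P10, P11}.
Not covered: P1, P5, P9 — 3 objectives.

3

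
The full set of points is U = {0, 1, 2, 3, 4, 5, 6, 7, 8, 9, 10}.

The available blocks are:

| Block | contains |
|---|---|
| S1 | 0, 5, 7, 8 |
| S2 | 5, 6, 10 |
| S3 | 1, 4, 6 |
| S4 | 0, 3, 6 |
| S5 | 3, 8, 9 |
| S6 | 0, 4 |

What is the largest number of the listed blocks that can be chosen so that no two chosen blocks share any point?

S2, S5, S6 are pairwise disjoint (S2={5,6,10}; S5={3,8,9}; S6={0,4}).
Every remaining block overlaps one of these, and no 4 of the listed blocks are pairwise disjoint, so 3 is the maximum.

3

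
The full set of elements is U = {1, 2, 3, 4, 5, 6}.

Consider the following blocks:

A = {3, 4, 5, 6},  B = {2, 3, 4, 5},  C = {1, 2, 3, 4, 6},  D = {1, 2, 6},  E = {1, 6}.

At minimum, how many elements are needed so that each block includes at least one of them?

2

The 2 elements {3, 6} hit every block.
The blocks B, E are pairwise disjoint, so any hitting set needs a separate element for each — at least 2. Hence 2 is optimal.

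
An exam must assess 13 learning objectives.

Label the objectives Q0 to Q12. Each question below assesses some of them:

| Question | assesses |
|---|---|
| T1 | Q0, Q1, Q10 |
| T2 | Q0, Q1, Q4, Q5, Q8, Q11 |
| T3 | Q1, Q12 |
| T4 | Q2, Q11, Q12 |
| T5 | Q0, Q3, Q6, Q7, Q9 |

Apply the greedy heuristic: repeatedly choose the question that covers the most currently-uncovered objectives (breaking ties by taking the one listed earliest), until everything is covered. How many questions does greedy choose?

4

Greedy: pick T2 (covers 6 new) → pick T5 (covers 4 new) → pick T4 (covers 2 new) → pick T1 (covers 1 new). Total picks: 4.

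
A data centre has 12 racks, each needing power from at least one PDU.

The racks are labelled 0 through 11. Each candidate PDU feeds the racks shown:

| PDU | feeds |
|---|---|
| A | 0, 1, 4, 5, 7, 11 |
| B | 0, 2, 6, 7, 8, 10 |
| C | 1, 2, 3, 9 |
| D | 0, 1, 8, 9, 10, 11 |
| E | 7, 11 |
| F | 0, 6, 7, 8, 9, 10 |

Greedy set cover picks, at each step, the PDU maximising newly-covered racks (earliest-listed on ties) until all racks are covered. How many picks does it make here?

Greedy: pick A (covers 6 new) → pick B (covers 4 new) → pick C (covers 2 new). Total picks: 3.

3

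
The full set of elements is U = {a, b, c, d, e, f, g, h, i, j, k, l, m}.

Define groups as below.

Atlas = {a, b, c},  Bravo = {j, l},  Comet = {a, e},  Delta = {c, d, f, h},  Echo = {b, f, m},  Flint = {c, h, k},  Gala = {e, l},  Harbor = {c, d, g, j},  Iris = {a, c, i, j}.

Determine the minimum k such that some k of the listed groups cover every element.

5

Take {Echo, Flint, Gala, Harbor, Iris}. Their union is {a, b, c, d, e, f, g, h, i, j, k, l, m}, which is all 13 elements.
Only Flint contains k, so Flint is forced; the remaining 10 elements need at least 4 more groups (each remaining group adds at most 3) — so at least 5 groups are needed, and 5 is optimal.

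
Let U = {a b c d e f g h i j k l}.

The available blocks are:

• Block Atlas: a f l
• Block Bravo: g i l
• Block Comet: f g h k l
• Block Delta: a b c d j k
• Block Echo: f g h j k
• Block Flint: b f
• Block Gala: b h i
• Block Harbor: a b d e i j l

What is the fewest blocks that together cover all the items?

Comet, Delta, and Harbor cover everything between them: the union {a, b, c, d, e, f, g, h, i, j, k, l} is all of U.
Only Delta contains c, so Delta is forced; the remaining 6 items need at least 2 more blocks (each remaining block adds at most 4) — so at least 3 blocks are needed, and 3 is optimal.

3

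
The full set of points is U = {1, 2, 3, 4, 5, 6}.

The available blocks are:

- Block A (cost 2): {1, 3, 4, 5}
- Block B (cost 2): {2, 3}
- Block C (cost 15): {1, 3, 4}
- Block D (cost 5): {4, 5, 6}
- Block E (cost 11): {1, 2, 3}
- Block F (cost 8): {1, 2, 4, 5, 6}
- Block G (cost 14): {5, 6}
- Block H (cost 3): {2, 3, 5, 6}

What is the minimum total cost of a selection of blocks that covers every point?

5

A, H together cover every point (A ∪ H = {1, 2, 3, 4, 5, 6}); total cost 2 + 3 = 5.
No covering selection has total cost below 5.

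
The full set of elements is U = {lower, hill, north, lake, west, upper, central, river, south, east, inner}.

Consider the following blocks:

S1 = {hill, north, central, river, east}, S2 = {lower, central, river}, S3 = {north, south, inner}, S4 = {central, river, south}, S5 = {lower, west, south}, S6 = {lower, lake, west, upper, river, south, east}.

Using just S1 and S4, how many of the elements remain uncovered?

5

Union of S1, S4 = {hill, north, central, river, south, east}.
Not covered: lower, lake, west, upper, inner — 5 elements.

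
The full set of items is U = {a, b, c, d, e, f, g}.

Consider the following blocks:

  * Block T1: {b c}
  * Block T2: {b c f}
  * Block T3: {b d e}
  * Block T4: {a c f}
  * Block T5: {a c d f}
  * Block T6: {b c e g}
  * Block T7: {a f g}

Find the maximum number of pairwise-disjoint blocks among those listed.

2

T3, T7 are pairwise disjoint (T3={b,d,e}; T7={a,f,g}).
Every remaining block overlaps one of these, and no 3 of the listed blocks are pairwise disjoint, so 2 is the maximum.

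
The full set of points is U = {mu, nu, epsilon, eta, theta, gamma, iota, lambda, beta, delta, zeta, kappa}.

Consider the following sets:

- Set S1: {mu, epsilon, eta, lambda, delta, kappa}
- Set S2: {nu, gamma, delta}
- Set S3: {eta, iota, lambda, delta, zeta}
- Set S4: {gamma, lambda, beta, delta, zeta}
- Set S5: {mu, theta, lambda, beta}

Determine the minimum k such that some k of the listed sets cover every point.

S1, S2, S3, and S5 cover everything between them: the union {mu, nu, epsilon, eta, theta, gamma, iota, lambda, beta, delta, zeta, kappa} is all of U.
Only S3 contains iota, so S3 is forced; the remaining 7 points need at least 3 more sets (each remaining set adds at most 3) — so at least 4 sets are needed, and 4 is optimal.

4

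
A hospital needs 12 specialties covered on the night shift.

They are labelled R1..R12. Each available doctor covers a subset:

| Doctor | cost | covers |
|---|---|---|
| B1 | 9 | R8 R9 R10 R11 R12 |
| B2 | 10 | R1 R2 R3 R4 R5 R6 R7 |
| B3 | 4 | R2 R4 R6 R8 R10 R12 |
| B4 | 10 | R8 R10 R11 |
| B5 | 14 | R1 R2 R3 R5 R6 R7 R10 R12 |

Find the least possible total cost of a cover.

19

B1, B2 together cover every specialty (B1 ∪ B2 = {R1, R2, R3, R4, R5, R6, R7, R8, R9, R10, R11, R12}); total cost 9 + 10 = 19.
The greedy pick B3, B2, B1 costs 23; no covering selection beats 19.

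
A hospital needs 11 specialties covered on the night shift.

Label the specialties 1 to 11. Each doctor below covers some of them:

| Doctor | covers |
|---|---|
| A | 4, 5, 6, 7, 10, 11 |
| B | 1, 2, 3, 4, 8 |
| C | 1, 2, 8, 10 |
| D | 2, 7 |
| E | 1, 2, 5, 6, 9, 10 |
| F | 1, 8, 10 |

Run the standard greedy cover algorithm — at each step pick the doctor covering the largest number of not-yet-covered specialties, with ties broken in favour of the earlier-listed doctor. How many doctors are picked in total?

3

Greedy: pick A (covers 6 new) → pick B (covers 4 new) → pick E (covers 1 new). Total picks: 3.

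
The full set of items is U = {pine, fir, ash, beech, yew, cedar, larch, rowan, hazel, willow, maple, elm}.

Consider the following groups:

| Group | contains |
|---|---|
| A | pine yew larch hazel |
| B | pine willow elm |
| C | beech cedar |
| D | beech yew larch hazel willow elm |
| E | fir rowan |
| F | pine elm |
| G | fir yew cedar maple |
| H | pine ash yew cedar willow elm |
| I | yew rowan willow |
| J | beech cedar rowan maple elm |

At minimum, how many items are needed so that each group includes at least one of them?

4

T = {fir, beech, yew, elm} meets every group (each contains at least one member of T), and |T| = 4.
No choice of 3 items meets every group, so 4 is the minimum.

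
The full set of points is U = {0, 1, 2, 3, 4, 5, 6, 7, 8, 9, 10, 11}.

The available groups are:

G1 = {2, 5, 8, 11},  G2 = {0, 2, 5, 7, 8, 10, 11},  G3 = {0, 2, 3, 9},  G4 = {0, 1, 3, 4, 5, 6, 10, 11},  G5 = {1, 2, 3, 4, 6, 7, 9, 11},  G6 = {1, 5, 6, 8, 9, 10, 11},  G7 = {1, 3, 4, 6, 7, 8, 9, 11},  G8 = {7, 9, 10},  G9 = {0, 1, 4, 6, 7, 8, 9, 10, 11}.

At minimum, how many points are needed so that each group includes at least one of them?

The 2 points {5, 9} hit every group.
The groups G1, G8 are pairwise disjoint, so any hitting set needs a separate point for each — at least 2. Hence 2 is optimal.

2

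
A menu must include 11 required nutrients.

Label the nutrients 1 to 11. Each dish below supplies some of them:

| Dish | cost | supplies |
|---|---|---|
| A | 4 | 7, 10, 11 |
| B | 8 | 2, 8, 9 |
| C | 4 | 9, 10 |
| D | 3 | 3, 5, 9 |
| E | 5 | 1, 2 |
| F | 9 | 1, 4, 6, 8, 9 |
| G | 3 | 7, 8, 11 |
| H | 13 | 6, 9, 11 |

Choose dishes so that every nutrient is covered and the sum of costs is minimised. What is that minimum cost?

21

A, D, E, F together cover every nutrient (A ∪ D ∪ E ∪ F = {1, 2, 3, 4, 5, 6, 7, 8, 9, 10, 11}); total cost 4 + 3 + 5 + 9 = 21.
The greedy pick D, G, E, A, F costs 24; no covering selection beats 21.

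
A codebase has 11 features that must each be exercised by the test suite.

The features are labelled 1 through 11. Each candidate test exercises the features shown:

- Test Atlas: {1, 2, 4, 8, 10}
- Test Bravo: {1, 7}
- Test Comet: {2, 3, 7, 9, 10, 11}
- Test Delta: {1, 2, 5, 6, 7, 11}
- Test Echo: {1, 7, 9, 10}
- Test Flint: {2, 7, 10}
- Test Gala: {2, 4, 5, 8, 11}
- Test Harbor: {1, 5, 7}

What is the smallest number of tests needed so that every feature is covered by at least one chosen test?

Take {Atlas, Comet, Delta}. Their union is {1, 2, 3, 4, 5, 6, 7, 8, 9, 10, 11}, which is all 11 features.
Only Comet contains 3, so Comet is forced; the remaining 5 features need at least 2 more tests (each remaining test adds at most 3) — so at least 3 tests are needed, and 3 is optimal.

3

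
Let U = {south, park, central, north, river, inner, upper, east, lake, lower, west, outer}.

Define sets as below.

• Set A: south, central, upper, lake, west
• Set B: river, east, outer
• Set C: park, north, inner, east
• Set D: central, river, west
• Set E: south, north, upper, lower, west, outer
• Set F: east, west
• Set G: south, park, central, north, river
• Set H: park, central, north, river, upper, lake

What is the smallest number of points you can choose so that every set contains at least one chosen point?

3

T = {river, upper, east} meets every set (each contains at least one member of T), and |T| = 3.
No choice of 2 points meets every set, so 3 is the minimum.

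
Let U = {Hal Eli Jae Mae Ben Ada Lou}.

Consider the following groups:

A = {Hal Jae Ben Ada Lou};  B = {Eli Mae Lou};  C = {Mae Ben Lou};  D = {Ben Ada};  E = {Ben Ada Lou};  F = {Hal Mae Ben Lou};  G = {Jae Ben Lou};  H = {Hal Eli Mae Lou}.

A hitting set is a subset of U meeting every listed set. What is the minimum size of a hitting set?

2

The 2 points {Eli, Ben} hit every group.
The groups D, H are pairwise disjoint, so any hitting set needs a separate point for each — at least 2. Hence 2 is optimal.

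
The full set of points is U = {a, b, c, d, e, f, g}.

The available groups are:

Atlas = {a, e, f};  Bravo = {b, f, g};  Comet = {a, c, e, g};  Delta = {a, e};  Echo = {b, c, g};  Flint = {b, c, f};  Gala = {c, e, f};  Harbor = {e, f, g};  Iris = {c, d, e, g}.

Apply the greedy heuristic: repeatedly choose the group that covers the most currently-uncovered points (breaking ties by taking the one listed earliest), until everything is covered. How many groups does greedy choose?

3

Greedy: pick Comet (covers 4 new) → pick Bravo (covers 2 new) → pick Iris (covers 1 new). Total picks: 3.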